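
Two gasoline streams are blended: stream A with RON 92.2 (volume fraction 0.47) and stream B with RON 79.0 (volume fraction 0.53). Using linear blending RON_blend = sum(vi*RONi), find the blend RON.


Linear blending: RON_blend = sum(vi * RONi)
Contribution 1: 0.47 * 92.2 = 43.334
Contribution 2: 0.53 * 79.0 = 41.87
RON_blend = 43.334 + 41.87 = 85.204

85.204


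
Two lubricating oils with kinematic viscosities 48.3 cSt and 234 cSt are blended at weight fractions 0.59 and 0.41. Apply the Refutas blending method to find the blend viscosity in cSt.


Refutas method: VBN_i = 14.534*ln(ln(visc_i + 0.8)) + 10.975, blended linearly by mass fraction; since VBN is linear in VBI_i = ln(ln(visc_i + 0.8)) and the fractions sum to 1, blend VBI directly: visc = exp(exp(VBI_blend)) - 0.8
VBI_1 = ln(ln(48.3 + 0.8)) = 1.3594
VBI_2 = ln(ln(234 + 0.8)) = 1.69722
VBI_blend = 0.59 * 1.3594 + 0.41 * 1.69722 = 1.49791
visc_blend = exp(exp(1.49791)) - 0.8 = 86.76

86.76 cSt


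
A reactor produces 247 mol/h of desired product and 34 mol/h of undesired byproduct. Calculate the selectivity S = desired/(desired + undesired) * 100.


Selectivity = desired / (desired + undesired) * 100
Total products = 247 + 34 = 281 mol/h
S = 247 / 281 * 100
= 0.8790 * 100
= 87.90 %

87.90 %


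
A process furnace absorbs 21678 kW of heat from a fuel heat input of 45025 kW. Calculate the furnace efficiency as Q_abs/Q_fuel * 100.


Furnace efficiency = Q_absorbed / Q_fuel * 100
= 21678 / 45025 * 100 = 48.15

48.15 %


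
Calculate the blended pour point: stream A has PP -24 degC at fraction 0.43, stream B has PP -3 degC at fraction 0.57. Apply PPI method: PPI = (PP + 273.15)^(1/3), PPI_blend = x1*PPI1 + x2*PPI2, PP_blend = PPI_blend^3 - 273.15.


PPI_1 = (-24 + 273.15)^(1/3) = 6.292458
PPI_2 = (-3 + 273.15)^(1/3) = 6.464501
PPI_blend = 0.43 * 6.292458 + 0.57 * 6.464501 = 6.390523
PP_blend = 6.390523^3 - 273.15 = 260.9812 - 273.15 = -12.17

-12.17 degC


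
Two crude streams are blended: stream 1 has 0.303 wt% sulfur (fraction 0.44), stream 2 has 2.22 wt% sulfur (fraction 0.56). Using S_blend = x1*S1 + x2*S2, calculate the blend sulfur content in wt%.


Linear sulfur blending: S_blend = x1*S1 + x2*S2
Contribution 1: 0.44 * 0.303 = 0.13332 wt%
Contribution 2: 0.56 * 2.22 = 1.2432 wt%
S_blend = 0.13332 + 1.2432 = 1.37652

1.37652 wt%


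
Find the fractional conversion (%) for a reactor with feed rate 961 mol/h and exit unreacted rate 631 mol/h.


X = (F_in - F_out) / F_in * 100
Moles reacted = 961 - 631 = 330
X = 330 / 961 * 100
= 0.3434 * 100
= 34.34 %

34.34 %


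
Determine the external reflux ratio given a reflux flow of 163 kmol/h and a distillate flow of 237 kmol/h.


Reflux ratio definition: R = L / D (liquid returned / distillate withdrawn)
L = 163 kmol/h, D = 237 kmol/h
R = 163 / 237 = 0.6878

0.6878


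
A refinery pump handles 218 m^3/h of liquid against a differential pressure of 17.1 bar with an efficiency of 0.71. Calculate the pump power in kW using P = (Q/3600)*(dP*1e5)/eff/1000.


Q = 218 / 3600 = 0.0605556 m^3/s
P = 0.0605556 * (17.1 * 1e5) / 0.71 / 1000 = 145.8

145.8 kW


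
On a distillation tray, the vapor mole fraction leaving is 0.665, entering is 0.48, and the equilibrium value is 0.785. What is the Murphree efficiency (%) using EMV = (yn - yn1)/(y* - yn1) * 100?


Murphree vapor efficiency: EMV = (y_n - y_(n-1)) / (y*_n - y_(n-1)) * 100
EMV = (0.665 - 0.48) / (0.785 - 0.48) * 100 = 0.185 / 0.305 * 100 = 60.66

60.66 %


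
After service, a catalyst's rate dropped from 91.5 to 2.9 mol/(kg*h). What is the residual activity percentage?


Activity (%) = (rate_used / rate_fresh) * 100
rate_used = 2.9, rate_fresh = 91.5
= (2.9 / 91.5) * 100
= 0.03169 * 100 = 3.169

3.169 %


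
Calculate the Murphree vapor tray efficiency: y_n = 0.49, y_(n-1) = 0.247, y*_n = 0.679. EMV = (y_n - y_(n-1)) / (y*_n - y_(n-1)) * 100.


Murphree vapor efficiency: EMV = (y_n - y_(n-1)) / (y*_n - y_(n-1)) * 100
EMV = (0.49 - 0.247) / (0.679 - 0.247) * 100 = 0.243 / 0.432 * 100 = 56.25

56.25 %


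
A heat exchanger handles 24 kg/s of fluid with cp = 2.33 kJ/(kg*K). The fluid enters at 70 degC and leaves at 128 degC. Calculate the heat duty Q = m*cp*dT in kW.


Q = m_dot * cp * delta_T
delta_T = 128 - 70 = 58 K
Q = 24 * 2.33 * 58
= 55.92 * 58
= 3243.36 kW

3243.36 kW


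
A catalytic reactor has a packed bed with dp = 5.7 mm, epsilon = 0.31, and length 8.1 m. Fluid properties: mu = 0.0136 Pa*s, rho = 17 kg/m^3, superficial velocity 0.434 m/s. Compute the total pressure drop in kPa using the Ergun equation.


dp = 5.7 mm = 0.0057 m
Viscous term = 150*0.0136*0.434*(1-0.31)^2 / (0.0057^2*0.31^3) = 435495
Inertial term = 1.75*17*0.434^2*(1-0.31) / (0.0057*0.31^3) = 22769.6
dP/L = 435495 + 22769.6 = 458265 Pa/m
dP = 458265 * 8.1 / 1000 = 3712 kPa

3712 kPa


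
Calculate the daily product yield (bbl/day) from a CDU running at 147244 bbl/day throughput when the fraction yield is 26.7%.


Crude throughput = 147244 bbl/day
Fraction yield = 26.7%
yield = throughput * fraction / 100
yield = 147244 * 26.7 / 100 = 39314.148

39314.148 bbl/day


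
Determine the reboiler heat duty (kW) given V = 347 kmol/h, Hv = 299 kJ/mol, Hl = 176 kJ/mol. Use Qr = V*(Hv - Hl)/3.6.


Qr = 347 * (299 - 176) / 3.6 = 347 * 123 / 3.6 = 11860

11860 kW


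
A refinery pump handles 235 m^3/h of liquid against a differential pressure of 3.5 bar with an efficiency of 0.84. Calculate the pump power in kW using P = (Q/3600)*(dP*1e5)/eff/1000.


Q = 235 / 3600 = 0.0652778 m^3/s
P = 0.0652778 * (3.5 * 1e5) / 0.84 / 1000 = 27.20

27.20 kW


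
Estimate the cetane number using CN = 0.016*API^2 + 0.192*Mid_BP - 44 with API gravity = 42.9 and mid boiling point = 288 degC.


CN = 0.016 * 42.9^2 + 0.192 * 288 - 44
CN = 29.44656 + 55.296 - 44 = 40.74256

40.74256


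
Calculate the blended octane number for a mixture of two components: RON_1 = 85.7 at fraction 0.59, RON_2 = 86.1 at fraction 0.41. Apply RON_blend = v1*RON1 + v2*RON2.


Linear blending: RON_blend = sum(vi * RONi)
Contribution 1: 0.59 * 85.7 = 50.563
Contribution 2: 0.41 * 86.1 = 35.301
RON_blend = 50.563 + 35.301 = 85.864

85.864


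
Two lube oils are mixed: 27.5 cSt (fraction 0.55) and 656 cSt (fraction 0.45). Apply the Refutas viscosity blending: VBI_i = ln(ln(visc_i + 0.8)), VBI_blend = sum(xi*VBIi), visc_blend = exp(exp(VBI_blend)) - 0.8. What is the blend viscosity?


Refutas method: VBN_i = 14.534*ln(ln(visc_i + 0.8)) + 10.975, blended linearly by mass fraction; since VBN is linear in VBI_i = ln(ln(visc_i + 0.8)) and the fractions sum to 1, blend VBI directly: visc = exp(exp(VBI_blend)) - 0.8
VBI_1 = ln(ln(27.5 + 0.8)) = 1.20683
VBI_2 = ln(ln(656 + 0.8)) = 1.86986
VBI_blend = 0.55 * 1.20683 + 0.45 * 1.86986 = 1.50519
visc_blend = exp(exp(1.50519)) - 0.8 = 89.67

89.67 cSt


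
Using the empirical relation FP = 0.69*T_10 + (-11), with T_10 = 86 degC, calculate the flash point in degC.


FP = 0.69 * 86 + (-11) = 48.34

48.34 degC


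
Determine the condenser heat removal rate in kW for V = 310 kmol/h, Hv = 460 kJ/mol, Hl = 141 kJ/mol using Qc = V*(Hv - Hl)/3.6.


Qc = 310 * (460 - 141) / 3.6 = 310 * 319 / 3.6 = 27470

27470 kW


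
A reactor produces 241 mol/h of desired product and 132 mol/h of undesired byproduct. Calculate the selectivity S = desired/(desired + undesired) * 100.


Selectivity = desired / (desired + undesired) * 100
Total products = 241 + 132 = 373 mol/h
S = 241 / 373 * 100
= 0.6461 * 100
= 64.61 %

64.61 %


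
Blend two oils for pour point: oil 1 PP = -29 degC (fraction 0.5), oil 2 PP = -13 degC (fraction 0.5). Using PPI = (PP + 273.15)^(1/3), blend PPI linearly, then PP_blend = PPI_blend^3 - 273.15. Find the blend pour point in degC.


PPI_1 = (-29 + 273.15)^(1/3) = 6.25008
PPI_2 = (-13 + 273.15)^(1/3) = 6.383731
PPI_blend = 0.5 * 6.25008 + 0.5 * 6.383731 = 6.316905
PP_blend = 6.316905^3 - 273.15 = 252.0653 - 273.15 = -21.08

-21.08 degC


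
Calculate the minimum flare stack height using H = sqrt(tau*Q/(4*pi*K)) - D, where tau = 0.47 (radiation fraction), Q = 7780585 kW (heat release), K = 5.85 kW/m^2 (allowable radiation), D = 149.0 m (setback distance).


tau*Q/(4*pi*K) = 0.47 * 7780585 / (4 * pi * 5.85) = 49744.4
sqrt(49744.4) = 223.035
H = 223.035 - 149.0 = 74.03

74.03 m


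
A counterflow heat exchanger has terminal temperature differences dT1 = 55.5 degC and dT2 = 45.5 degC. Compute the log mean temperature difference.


LMTD = (dT1 - dT2) / ln(dT1/dT2)
= (55.5 - 45.5) / ln(55.5 / 45.5) = 10 / 0.198671 = 50.33

50.33 degC


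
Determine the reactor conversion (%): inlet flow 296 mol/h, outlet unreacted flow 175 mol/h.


X = (F_in - F_out) / F_in * 100
Moles reacted = 296 - 175 = 121
X = 121 / 296 * 100
= 0.4088 * 100
= 40.88 %

40.88 %


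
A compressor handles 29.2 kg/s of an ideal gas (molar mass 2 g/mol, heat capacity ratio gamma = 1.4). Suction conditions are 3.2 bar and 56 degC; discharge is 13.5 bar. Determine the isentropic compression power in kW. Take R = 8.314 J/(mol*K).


Isentropic work: W = m*(gamma/(gamma-1))*(R*T1/MW)*((P2/P1)^((gamma-1)/gamma) - 1)
T1 = 56 + 273.15 = 329.15 K
Pressure ratio = 13.5 / 3.2 = 4.21875
Exponent = (1.4 - 1)/1.4 = 0.285714
(P2/P1)^exp - 1 = 4.21875^0.285714 - 1 = 0.508773
W = 29.2 * 1.4 / 0.4 * 8.314 * 329.15 / 2 * 0.508773 = 71150

71150 kW


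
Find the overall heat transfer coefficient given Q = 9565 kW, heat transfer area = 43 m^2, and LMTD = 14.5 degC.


From Q = U*A*LMTD, U = Q / (A * LMTD)
U = 9565 / (43 * 14.5) = 9565 / 623.5 = 15.34

15.34 kW/(m^2*K)


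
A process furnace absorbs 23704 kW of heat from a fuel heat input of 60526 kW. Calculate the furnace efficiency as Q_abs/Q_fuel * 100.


Furnace efficiency = Q_absorbed / Q_fuel * 100
= 23704 / 60526 * 100 = 39.16

39.16 %


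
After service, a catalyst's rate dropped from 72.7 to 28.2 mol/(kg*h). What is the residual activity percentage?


Activity (%) = (rate_used / rate_fresh) * 100
rate_used = 28.2, rate_fresh = 72.7
= (28.2 / 72.7) * 100
= 0.3879 * 100 = 38.79

38.79 %


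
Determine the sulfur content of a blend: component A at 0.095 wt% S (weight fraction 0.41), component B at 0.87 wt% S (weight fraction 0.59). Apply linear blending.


Linear sulfur blending: S_blend = x1*S1 + x2*S2
Contribution 1: 0.41 * 0.095 = 0.03895 wt%
Contribution 2: 0.59 * 0.87 = 0.5133 wt%
S_blend = 0.03895 + 0.5133 = 0.55225

0.55225 wt%


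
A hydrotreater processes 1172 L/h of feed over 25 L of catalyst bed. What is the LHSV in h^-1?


LHSV = volumetric feed rate / catalyst volume
= 1172 L/h / 25 L
= 46.88 h^-1

46.88 h^-1


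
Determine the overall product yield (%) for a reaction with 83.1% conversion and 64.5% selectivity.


Overall yield = conversion (%) * selectivity (%) / 100
Conversion = 83.1%, Selectivity = 64.5%
Y = 83.1 * 64.5 / 100
= 53.5995 %

53.5995 %


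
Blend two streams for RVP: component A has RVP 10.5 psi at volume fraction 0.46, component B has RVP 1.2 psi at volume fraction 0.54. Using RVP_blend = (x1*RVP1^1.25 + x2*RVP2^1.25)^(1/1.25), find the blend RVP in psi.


Chevron index: RVP_blend = (sum xi*RVPi^1.25)^(1/1.25)
RVP^1.25 terms: 0.46 * 10.5^1.25 + 0.54 * 1.2^1.25 = 9.37272
RVP_blend = 9.37272^(1/1.25) = 5.991

5.991 psi


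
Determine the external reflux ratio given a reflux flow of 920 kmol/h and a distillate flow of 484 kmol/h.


Reflux ratio definition: R = L / D (liquid returned / distillate withdrawn)
L = 920 kmol/h, D = 484 kmol/h
R = 920 / 484 = 1.901

1.901


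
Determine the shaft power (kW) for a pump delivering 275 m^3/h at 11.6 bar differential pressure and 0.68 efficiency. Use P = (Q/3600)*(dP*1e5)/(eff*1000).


Q = 275 / 3600 = 0.0763889 m^3/s
P = 0.0763889 * (11.6 * 1e5) / 0.68 / 1000 = 130.3

130.3 kW


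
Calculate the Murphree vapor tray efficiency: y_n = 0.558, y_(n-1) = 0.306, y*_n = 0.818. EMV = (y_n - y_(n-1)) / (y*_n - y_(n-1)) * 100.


Murphree vapor efficiency: EMV = (y_n - y_(n-1)) / (y*_n - y_(n-1)) * 100
EMV = (0.558 - 0.306) / (0.818 - 0.306) * 100 = 0.252 / 0.512 * 100 = 49.22

49.22 %


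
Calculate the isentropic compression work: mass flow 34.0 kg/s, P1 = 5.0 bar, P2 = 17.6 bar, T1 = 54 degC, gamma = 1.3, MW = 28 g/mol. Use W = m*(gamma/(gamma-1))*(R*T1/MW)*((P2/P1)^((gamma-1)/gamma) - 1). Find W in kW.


Isentropic work: W = m*(gamma/(gamma-1))*(R*T1/MW)*((P2/P1)^((gamma-1)/gamma) - 1)
T1 = 54 + 273.15 = 327.15 K
Pressure ratio = 17.6 / 5.0 = 3.52
Exponent = (1.3 - 1)/1.3 = 0.230769
(P2/P1)^exp - 1 = 3.52^0.230769 - 1 = 0.336981
W = 34.0 * 1.3 / 0.3 * 8.314 * 327.15 / 28 * 0.336981 = 4823

4823 kW


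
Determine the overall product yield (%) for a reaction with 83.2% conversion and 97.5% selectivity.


Overall yield = conversion (%) * selectivity (%) / 100
Conversion = 83.2%, Selectivity = 97.5%
Y = 83.2 * 97.5 / 100
= 81.12 %

81.12 %


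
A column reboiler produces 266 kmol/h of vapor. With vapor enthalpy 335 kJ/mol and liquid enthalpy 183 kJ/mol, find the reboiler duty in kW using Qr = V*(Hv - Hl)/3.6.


Qr = 266 * (335 - 183) / 3.6 = 266 * 152 / 3.6 = 11230

11230 kW


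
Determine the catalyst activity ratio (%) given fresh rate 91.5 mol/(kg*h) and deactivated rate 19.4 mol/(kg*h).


Activity (%) = (rate_used / rate_fresh) * 100
rate_used = 19.4, rate_fresh = 91.5
= (19.4 / 91.5) * 100
= 0.2120 * 100 = 21.20

21.20 %


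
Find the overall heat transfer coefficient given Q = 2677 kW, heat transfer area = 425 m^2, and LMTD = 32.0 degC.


From Q = U*A*LMTD, U = Q / (A * LMTD)
U = 2677 / (425 * 32.0) = 2677 / 13600 = 0.1968

0.1968 kW/(m^2*K)


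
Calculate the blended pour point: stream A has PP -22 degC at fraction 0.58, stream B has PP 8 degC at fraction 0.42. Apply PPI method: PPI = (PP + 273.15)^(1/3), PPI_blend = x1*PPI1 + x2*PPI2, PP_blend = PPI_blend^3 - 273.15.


PPI_1 = (-22 + 273.15)^(1/3) = 6.30925
PPI_2 = (8 + 273.15)^(1/3) = 6.551077
PPI_blend = 0.58 * 6.30925 + 0.42 * 6.551077 = 6.410817
PP_blend = 6.410817^3 - 273.15 = 263.4754 - 273.15 = -9.67

-9.67 degC


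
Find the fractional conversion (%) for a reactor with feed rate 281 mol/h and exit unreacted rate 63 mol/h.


X = (F_in - F_out) / F_in * 100
Moles reacted = 281 - 63 = 218
X = 218 / 281 * 100
= 0.7758 * 100
= 77.58 %

77.58 %


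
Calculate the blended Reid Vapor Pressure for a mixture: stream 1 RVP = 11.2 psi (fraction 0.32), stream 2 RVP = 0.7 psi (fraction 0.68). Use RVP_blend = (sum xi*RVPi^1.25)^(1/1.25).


Chevron index: RVP_blend = (sum xi*RVPi^1.25)^(1/1.25)
RVP^1.25 terms: 0.32 * 11.2^1.25 + 0.68 * 0.7^1.25 = 6.9919
RVP_blend = 6.9919^(1/1.25) = 4.739

4.739 psi


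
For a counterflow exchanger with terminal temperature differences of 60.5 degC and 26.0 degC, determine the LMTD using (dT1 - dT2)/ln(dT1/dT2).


LMTD = (dT1 - dT2) / ln(dT1/dT2)
= (60.5 - 26.0) / ln(60.5 / 26.0) = 34.5 / 0.844547 = 40.85

40.85 degC


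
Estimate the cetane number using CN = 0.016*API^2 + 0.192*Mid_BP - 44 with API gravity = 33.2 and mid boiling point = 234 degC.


CN = 0.016 * 33.2^2 + 0.192 * 234 - 44
CN = 17.63584 + 44.928 - 44 = 18.56384

18.56384


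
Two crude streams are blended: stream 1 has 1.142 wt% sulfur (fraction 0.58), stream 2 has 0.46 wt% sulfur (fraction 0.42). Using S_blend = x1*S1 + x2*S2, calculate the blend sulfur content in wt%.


Linear sulfur blending: S_blend = x1*S1 + x2*S2
Contribution 1: 0.58 * 1.142 = 0.66236 wt%
Contribution 2: 0.42 * 0.46 = 0.1932 wt%
S_blend = 0.66236 + 0.1932 = 0.85556

0.85556 wt%


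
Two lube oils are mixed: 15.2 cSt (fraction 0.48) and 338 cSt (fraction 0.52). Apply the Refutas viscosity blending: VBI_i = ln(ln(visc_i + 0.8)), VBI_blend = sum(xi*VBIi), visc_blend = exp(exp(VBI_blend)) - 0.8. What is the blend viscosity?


Refutas method: VBN_i = 14.534*ln(ln(visc_i + 0.8)) + 10.975, blended linearly by mass fraction; since VBN is linear in VBI_i = ln(ln(visc_i + 0.8)) and the fractions sum to 1, blend VBI directly: visc = exp(exp(VBI_blend)) - 0.8
VBI_1 = ln(ln(15.2 + 0.8)) = 1.01978
VBI_2 = ln(ln(338 + 0.8)) = 1.76223
VBI_blend = 0.48 * 1.01978 + 0.52 * 1.76223 = 1.40585
visc_blend = exp(exp(1.40585)) - 0.8 = 58.29

58.29 cSt


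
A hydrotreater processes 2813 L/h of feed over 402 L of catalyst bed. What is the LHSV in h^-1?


LHSV = volumetric feed rate / catalyst volume
= 2813 L/h / 402 L
= 6.998 h^-1

6.998 h^-1


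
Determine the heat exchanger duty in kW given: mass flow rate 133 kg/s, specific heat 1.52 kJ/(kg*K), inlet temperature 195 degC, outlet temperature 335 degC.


Q = m_dot * cp * delta_T
delta_T = 335 - 195 = 140 K
Q = 133 * 1.52 * 140
= 202.16 * 140
= 28302.4 kW

28302.4 kW


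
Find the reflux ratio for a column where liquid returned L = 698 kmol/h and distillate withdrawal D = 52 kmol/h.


Reflux ratio definition: R = L / D (liquid returned / distillate withdrawn)
L = 698 kmol/h, D = 52 kmol/h
R = 698 / 52 = 13.42

13.42


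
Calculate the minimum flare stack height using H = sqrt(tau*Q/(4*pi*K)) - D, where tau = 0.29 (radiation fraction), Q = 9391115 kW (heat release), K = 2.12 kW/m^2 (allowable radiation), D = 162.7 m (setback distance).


tau*Q/(4*pi*K) = 0.29 * 9391115 / (4 * pi * 2.12) = 102228
sqrt(102228) = 319.731
H = 319.731 - 162.7 = 157.0

157.0 m


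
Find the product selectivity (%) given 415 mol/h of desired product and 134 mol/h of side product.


Selectivity = desired / (desired + undesired) * 100
Total products = 415 + 134 = 549 mol/h
S = 415 / 549 * 100
= 0.7559 * 100
= 75.59 %

75.59 %


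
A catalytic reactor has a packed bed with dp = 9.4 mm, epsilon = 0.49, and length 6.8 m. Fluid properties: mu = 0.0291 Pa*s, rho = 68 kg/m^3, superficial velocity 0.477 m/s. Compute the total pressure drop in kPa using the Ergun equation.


dp = 9.4 mm = 0.0094 m
Viscous term = 150*0.0291*0.477*(1-0.49)^2 / (0.0094^2*0.49^3) = 52095.4
Inertial term = 1.75*68*0.477^2*(1-0.49) / (0.0094*0.49^3) = 12486.4
dP/L = 52095.4 + 12486.4 = 64581.8 Pa/m
dP = 64581.8 * 6.8 / 1000 = 439.2 kPa

439.2 kPa


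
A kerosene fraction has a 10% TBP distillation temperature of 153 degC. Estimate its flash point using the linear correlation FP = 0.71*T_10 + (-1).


FP = 0.71 * 153 + (-1) = 107.63

107.63 degC


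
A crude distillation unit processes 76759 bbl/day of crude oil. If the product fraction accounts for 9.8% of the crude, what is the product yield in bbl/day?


Crude throughput = 76759 bbl/day
Fraction yield = 9.8%
yield = throughput * fraction / 100
yield = 76759 * 9.8 / 100 = 7522.382

7522.382 bbl/day


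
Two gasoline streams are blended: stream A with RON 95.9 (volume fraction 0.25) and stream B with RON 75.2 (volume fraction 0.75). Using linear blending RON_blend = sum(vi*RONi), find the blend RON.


Linear blending: RON_blend = sum(vi * RONi)
Contribution 1: 0.25 * 95.9 = 23.975
Contribution 2: 0.75 * 75.2 = 56.4
RON_blend = 23.975 + 56.4 = 80.375

80.375


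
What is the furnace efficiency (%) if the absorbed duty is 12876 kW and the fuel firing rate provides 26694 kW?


Furnace efficiency = Q_absorbed / Q_fuel * 100
= 12876 / 26694 * 100 = 48.24

48.24 %


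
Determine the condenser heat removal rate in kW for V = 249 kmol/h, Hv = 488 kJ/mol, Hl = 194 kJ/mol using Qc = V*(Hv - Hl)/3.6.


Qc = 249 * (488 - 194) / 3.6 = 249 * 294 / 3.6 = 20340

20340 kW


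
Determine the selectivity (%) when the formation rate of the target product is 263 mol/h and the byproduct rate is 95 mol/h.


Selectivity = desired / (desired + undesired) * 100
Total products = 263 + 95 = 358 mol/h
S = 263 / 358 * 100
= 0.7346 * 100
= 73.46 %

73.46 %


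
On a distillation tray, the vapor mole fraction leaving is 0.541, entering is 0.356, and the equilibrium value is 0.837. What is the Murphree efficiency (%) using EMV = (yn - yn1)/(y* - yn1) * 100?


Murphree vapor efficiency: EMV = (y_n - y_(n-1)) / (y*_n - y_(n-1)) * 100
EMV = (0.541 - 0.356) / (0.837 - 0.356) * 100 = 0.185 / 0.481 * 100 = 38.46

38.46 %


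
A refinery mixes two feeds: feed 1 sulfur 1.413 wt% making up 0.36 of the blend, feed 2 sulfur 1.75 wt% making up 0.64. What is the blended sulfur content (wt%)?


Linear sulfur blending: S_blend = x1*S1 + x2*S2
Contribution 1: 0.36 * 1.413 = 0.50868 wt%
Contribution 2: 0.64 * 1.75 = 1.12 wt%
S_blend = 0.50868 + 1.12 = 1.62868

1.62868 wt%


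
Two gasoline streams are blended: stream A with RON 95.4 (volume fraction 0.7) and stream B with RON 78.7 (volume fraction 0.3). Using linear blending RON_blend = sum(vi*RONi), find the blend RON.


Linear blending: RON_blend = sum(vi * RONi)
Contribution 1: 0.7 * 95.4 = 66.78
Contribution 2: 0.3 * 78.7 = 23.61
RON_blend = 66.78 + 23.61 = 90.39

90.39


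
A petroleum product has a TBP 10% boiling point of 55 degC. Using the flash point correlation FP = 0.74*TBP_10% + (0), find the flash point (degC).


FP = 0.74 * 55 + (0) = 40.7

40.7 degC


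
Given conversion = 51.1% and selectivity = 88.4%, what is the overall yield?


Overall yield = conversion (%) * selectivity (%) / 100
Conversion = 51.1%, Selectivity = 88.4%
Y = 51.1 * 88.4 / 100
= 45.1724 %

45.1724 %


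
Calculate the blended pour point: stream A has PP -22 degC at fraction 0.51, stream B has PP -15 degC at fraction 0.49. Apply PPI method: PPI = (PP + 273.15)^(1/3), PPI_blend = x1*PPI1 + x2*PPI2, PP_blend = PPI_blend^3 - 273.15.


PPI_1 = (-22 + 273.15)^(1/3) = 6.30925
PPI_2 = (-15 + 273.15)^(1/3) = 6.36733
PPI_blend = 0.51 * 6.30925 + 0.49 * 6.36733 = 6.337709
PP_blend = 6.337709^3 - 273.15 = 254.5639 - 273.15 = -18.59

-18.59 degC


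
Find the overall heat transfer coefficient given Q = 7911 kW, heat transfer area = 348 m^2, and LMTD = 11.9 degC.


From Q = U*A*LMTD, U = Q / (A * LMTD)
U = 7911 / (348 * 11.9) = 7911 / 4141.2 = 1.910

1.910 kW/(m^2*K)


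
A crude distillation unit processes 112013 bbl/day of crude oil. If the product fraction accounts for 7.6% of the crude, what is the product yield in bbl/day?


Crude throughput = 112013 bbl/day
Fraction yield = 7.6%
yield = throughput * fraction / 100
yield = 112013 * 7.6 / 100 = 8512.988

8512.988 bbl/day


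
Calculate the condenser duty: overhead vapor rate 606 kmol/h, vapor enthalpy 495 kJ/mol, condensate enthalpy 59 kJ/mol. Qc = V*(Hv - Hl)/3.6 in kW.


Qc = 606 * (495 - 59) / 3.6 = 606 * 436 / 3.6 = 73390

73390 kW


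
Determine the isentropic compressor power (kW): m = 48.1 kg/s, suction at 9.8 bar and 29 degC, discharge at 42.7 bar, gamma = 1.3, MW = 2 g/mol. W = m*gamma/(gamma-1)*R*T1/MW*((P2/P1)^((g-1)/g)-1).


Isentropic work: W = m*(gamma/(gamma-1))*(R*T1/MW)*((P2/P1)^((gamma-1)/gamma) - 1)
T1 = 29 + 273.15 = 302.15 K
Pressure ratio = 42.7 / 9.8 = 4.35714
Exponent = (1.3 - 1)/1.3 = 0.230769
(P2/P1)^exp - 1 = 4.35714^0.230769 - 1 = 0.404455
W = 48.1 * 1.3 / 0.3 * 8.314 * 302.15 / 2 * 0.404455 = 105900

105900 kW


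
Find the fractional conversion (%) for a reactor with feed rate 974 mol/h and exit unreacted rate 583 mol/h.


X = (F_in - F_out) / F_in * 100
Moles reacted = 974 - 583 = 391
X = 391 / 974 * 100
= 0.4014 * 100
= 40.14 %

40.14 %


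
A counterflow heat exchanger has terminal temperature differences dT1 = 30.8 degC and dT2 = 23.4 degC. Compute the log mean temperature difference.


LMTD = (dT1 - dT2) / ln(dT1/dT2)
= (30.8 - 23.4) / ln(30.8 / 23.4) = 7.4 / 0.274779 = 26.93

26.93 degC


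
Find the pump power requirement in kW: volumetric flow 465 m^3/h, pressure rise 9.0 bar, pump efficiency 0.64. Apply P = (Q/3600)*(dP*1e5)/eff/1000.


Q = 465 / 3600 = 0.129167 m^3/s
P = 0.129167 * (9.0 * 1e5) / 0.64 / 1000 = 181.6

181.6 kW


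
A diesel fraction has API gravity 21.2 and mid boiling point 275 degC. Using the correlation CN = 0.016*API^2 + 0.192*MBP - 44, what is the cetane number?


CN = 0.016 * 21.2^2 + 0.192 * 275 - 44
CN = 7.19104 + 52.8 - 44 = 15.99104

15.99104


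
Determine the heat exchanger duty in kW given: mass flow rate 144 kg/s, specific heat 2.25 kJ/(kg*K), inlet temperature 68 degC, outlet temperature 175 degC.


Q = m_dot * cp * delta_T
delta_T = 175 - 68 = 107 K
Q = 144 * 2.25 * 107
= 324 * 107
= 34668 kW

34668 kW


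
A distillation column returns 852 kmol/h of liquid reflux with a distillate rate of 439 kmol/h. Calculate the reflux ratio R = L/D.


Reflux ratio definition: R = L / D (liquid returned / distillate withdrawn)
L = 852 kmol/h, D = 439 kmol/h
R = 852 / 439 = 1.941

1.941


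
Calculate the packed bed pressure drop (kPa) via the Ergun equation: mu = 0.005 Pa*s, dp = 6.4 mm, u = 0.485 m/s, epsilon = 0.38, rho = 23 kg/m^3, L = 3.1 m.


dp = 6.4 mm = 0.0064 m
Viscous term = 150*0.005*0.485*(1-0.38)^2 / (0.0064^2*0.38^3) = 62212.2
Inertial term = 1.75*23*0.485^2*(1-0.38) / (0.0064*0.38^3) = 16715.2
dP/L = 62212.2 + 16715.2 = 78927.4 Pa/m
dP = 78927.4 * 3.1 / 1000 = 244.7 kPa

244.7 kPa


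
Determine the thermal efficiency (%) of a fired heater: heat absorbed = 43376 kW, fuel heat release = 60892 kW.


Furnace efficiency = Q_absorbed / Q_fuel * 100
= 43376 / 60892 * 100 = 71.23

71.23 %


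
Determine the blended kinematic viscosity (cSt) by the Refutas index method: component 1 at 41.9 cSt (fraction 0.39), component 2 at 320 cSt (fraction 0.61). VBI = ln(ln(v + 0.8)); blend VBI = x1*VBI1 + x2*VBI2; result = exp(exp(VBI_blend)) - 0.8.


Refutas method: VBN_i = 14.534*ln(ln(visc_i + 0.8)) + 10.975, blended linearly by mass fraction; since VBN is linear in VBI_i = ln(ln(visc_i + 0.8)) and the fractions sum to 1, blend VBI directly: visc = exp(exp(VBI_blend)) - 0.8
VBI_1 = ln(ln(41.9 + 0.8)) = 1.32287
VBI_2 = ln(ln(320 + 0.8)) = 1.75281
VBI_blend = 0.39 * 1.32287 + 0.61 * 1.75281 = 1.58513
visc_blend = exp(exp(1.58513)) - 0.8 = 130.8

130.8 cSt


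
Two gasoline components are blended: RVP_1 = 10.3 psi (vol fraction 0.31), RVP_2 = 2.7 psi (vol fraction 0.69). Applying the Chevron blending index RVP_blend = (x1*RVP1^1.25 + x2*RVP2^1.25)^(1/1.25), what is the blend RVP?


Chevron index: RVP_blend = (sum xi*RVPi^1.25)^(1/1.25)
RVP^1.25 terms: 0.31 * 10.3^1.25 + 0.69 * 2.7^1.25 = 8.10827
RVP_blend = 8.10827^(1/1.25) = 5.335

5.335 psi


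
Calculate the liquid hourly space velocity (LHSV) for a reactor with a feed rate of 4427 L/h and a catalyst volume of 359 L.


LHSV = volumetric feed rate / catalyst volume
= 4427 L/h / 359 L
= 12.33 h^-1

12.33 h^-1


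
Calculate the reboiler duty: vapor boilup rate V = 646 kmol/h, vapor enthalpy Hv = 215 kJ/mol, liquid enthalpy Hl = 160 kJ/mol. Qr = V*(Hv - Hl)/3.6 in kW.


Qr = 646 * (215 - 160) / 3.6 = 646 * 55 / 3.6 = 9869

9869 kW


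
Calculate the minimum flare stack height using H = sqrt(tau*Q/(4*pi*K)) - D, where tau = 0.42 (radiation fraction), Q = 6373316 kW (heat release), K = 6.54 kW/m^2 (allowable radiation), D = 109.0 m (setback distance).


tau*Q/(4*pi*K) = 0.42 * 6373316 / (4 * pi * 6.54) = 32570.7
sqrt(32570.7) = 180.474
H = 180.474 - 109.0 = 71.47

71.47 m


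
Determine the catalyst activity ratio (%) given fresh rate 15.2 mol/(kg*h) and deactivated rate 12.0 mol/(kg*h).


Activity (%) = (rate_used / rate_fresh) * 100
rate_used = 12.0, rate_fresh = 15.2
= (12.0 / 15.2) * 100
= 0.7895 * 100 = 78.95

78.95 %


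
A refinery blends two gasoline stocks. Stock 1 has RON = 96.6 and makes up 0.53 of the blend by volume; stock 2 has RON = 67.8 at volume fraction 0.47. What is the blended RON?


Linear blending: RON_blend = sum(vi * RONi)
Contribution 1: 0.53 * 96.6 = 51.198
Contribution 2: 0.47 * 67.8 = 31.866
RON_blend = 51.198 + 31.866 = 83.064

83.064


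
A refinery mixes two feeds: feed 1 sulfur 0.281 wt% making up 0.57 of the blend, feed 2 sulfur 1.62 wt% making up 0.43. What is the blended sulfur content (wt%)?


Linear sulfur blending: S_blend = x1*S1 + x2*S2
Contribution 1: 0.57 * 0.281 = 0.16017 wt%
Contribution 2: 0.43 * 1.62 = 0.6966 wt%
S_blend = 0.16017 + 0.6966 = 0.85677

0.85677 wt%


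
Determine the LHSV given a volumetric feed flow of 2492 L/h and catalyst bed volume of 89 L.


LHSV = volumetric feed rate / catalyst volume
= 2492 L/h / 89 L
= 28.00 h^-1

28.00 h^-1


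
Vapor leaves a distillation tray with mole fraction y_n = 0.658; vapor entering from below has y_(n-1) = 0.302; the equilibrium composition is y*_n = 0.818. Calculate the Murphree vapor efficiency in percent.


Murphree vapor efficiency: EMV = (y_n - y_(n-1)) / (y*_n - y_(n-1)) * 100
EMV = (0.658 - 0.302) / (0.818 - 0.302) * 100 = 0.356 / 0.516 * 100 = 68.99

68.99 %


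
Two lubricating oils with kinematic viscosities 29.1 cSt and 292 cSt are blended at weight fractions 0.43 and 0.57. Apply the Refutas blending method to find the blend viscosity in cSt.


Refutas method: VBN_i = 14.534*ln(ln(visc_i + 0.8)) + 10.975, blended linearly by mass fraction; since VBN is linear in VBI_i = ln(ln(visc_i + 0.8)) and the fractions sum to 1, blend VBI directly: visc = exp(exp(VBI_blend)) - 0.8
VBI_1 = ln(ln(29.1 + 0.8)) = 1.22315
VBI_2 = ln(ln(292 + 0.8)) = 1.73686
VBI_blend = 0.43 * 1.22315 + 0.57 * 1.73686 = 1.51596
visc_blend = exp(exp(1.51596)) - 0.8 = 94.19

94.19 cSt


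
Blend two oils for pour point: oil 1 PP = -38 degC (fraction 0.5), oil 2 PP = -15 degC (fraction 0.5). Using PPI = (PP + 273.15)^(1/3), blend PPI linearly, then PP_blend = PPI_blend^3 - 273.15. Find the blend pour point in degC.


PPI_1 = (-38 + 273.15)^(1/3) = 6.172318
PPI_2 = (-15 + 273.15)^(1/3) = 6.36733
PPI_blend = 0.5 * 6.172318 + 0.5 * 6.36733 = 6.269824
PP_blend = 6.269824^3 - 273.15 = 246.4711 - 273.15 = -26.68

-26.68 degC


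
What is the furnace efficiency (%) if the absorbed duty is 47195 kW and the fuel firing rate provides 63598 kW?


Furnace efficiency = Q_absorbed / Q_fuel * 100
= 47195 / 63598 * 100 = 74.21

74.21 %


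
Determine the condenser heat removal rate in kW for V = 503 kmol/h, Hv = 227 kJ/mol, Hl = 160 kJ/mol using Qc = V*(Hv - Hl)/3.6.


Qc = 503 * (227 - 160) / 3.6 = 503 * 67 / 3.6 = 9361

9361 kW


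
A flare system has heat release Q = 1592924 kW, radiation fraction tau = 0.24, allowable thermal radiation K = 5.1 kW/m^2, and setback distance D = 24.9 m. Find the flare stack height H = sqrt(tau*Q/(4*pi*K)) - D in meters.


tau*Q/(4*pi*K) = 0.24 * 1592924 / (4 * pi * 5.1) = 5965.22
sqrt(5965.22) = 77.2348
H = 77.2348 - 24.9 = 52.33

52.33 m


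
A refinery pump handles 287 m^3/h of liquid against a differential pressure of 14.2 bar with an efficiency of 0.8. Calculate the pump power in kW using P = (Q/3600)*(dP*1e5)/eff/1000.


Q = 287 / 3600 = 0.0797222 m^3/s
P = 0.0797222 * (14.2 * 1e5) / 0.8 / 1000 = 141.5

141.5 kW


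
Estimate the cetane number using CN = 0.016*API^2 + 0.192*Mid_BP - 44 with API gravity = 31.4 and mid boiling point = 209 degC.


CN = 0.016 * 31.4^2 + 0.192 * 209 - 44
CN = 15.77536 + 40.128 - 44 = 11.90336

11.90336


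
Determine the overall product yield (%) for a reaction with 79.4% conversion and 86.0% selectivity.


Overall yield = conversion (%) * selectivity (%) / 100
Conversion = 79.4%, Selectivity = 86.0%
Y = 79.4 * 86.0 / 100
= 68.284 %

68.284 %


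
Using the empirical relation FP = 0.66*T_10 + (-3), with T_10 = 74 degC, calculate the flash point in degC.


FP = 0.66 * 74 + (-3) = 45.84

45.84 degC


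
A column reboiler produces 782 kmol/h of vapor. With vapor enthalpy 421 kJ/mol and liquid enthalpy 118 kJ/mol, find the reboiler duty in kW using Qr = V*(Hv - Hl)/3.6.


Qr = 782 * (421 - 118) / 3.6 = 782 * 303 / 3.6 = 65820

65820 kW


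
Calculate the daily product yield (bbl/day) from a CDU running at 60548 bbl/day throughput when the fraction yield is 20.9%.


Crude throughput = 60548 bbl/day
Fraction yield = 20.9%
yield = throughput * fraction / 100
yield = 60548 * 20.9 / 100 = 12654.532

12654.532 bbl/day


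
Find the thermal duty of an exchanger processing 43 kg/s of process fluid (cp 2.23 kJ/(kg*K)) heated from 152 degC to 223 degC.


Q = m_dot * cp * delta_T
delta_T = 223 - 152 = 71 K
Q = 43 * 2.23 * 71
= 95.89 * 71
= 6808.19 kW

6808.19 kW


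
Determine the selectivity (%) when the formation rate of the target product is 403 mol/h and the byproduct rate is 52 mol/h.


Selectivity = desired / (desired + undesired) * 100
Total products = 403 + 52 = 455 mol/h
S = 403 / 455 * 100
= 0.8857 * 100
= 88.57 %

88.57 %


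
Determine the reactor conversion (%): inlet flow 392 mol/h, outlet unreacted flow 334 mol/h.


X = (F_in - F_out) / F_in * 100
Moles reacted = 392 - 334 = 58
X = 58 / 392 * 100
= 0.1480 * 100
= 14.80 %

14.80 %


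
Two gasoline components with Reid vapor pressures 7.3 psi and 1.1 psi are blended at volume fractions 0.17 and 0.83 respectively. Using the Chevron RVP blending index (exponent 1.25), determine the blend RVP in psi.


Chevron index: RVP_blend = (sum xi*RVPi^1.25)^(1/1.25)
RVP^1.25 terms: 0.17 * 7.3^1.25 + 0.83 * 1.1^1.25 = 2.97489
RVP_blend = 2.97489^(1/1.25) = 2.392

2.392 psi


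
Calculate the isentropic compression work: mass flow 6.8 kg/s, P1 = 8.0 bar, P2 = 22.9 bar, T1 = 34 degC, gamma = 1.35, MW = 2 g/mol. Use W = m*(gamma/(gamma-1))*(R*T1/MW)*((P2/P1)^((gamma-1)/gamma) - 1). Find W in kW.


Isentropic work: W = m*(gamma/(gamma-1))*(R*T1/MW)*((P2/P1)^((gamma-1)/gamma) - 1)
T1 = 34 + 273.15 = 307.15 K
Pressure ratio = 22.9 / 8.0 = 2.8625
Exponent = (1.35 - 1)/1.35 = 0.259259
(P2/P1)^exp - 1 = 2.8625^0.259259 - 1 = 0.313456
W = 6.8 * 1.35 / 0.35 * 8.314 * 307.15 / 2 * 0.313456 = 10500

10500 kW


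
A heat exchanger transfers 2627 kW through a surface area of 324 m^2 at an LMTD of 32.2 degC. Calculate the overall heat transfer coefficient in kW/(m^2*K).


From Q = U*A*LMTD, U = Q / (A * LMTD)
U = 2627 / (324 * 32.2) = 2627 / 10432.8 = 0.2518

0.2518 kW/(m^2*K)


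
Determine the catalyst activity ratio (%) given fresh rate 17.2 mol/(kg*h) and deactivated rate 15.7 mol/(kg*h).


Activity (%) = (rate_used / rate_fresh) * 100
rate_used = 15.7, rate_fresh = 17.2
= (15.7 / 17.2) * 100
= 0.9128 * 100 = 91.28

91.28 %


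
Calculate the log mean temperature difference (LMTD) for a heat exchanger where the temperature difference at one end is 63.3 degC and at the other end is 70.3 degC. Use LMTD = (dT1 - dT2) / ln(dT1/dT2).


LMTD = (dT1 - dT2) / ln(dT1/dT2)
= (63.3 - 70.3) / ln(63.3 / 70.3) = -7 / -0.104886 = 66.74

66.74 degC


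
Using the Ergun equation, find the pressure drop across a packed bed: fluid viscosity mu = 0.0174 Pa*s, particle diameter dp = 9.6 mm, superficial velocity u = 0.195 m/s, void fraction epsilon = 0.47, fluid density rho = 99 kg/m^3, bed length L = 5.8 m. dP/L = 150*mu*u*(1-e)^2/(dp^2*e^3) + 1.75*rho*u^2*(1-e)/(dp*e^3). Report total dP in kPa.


dp = 9.6 mm = 0.0096 m
Viscous term = 150*0.0174*0.195*(1-0.47)^2 / (0.0096^2*0.47^3) = 14941.4
Inertial term = 1.75*99*0.195^2*(1-0.47) / (0.0096*0.47^3) = 3503.11
dP/L = 14941.4 + 3503.11 = 18444.5 Pa/m
dP = 18444.5 * 5.8 / 1000 = 107.0 kPa

107.0 kPa


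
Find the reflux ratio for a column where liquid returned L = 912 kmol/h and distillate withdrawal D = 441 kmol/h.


Reflux ratio definition: R = L / D (liquid returned / distillate withdrawn)
L = 912 kmol/h, D = 441 kmol/h
R = 912 / 441 = 2.068

2.068


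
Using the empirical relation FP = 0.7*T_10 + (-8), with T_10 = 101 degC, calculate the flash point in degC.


FP = 0.7 * 101 + (-8) = 62.7

62.7 degC


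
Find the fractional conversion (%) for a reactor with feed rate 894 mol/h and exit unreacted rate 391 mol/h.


X = (F_in - F_out) / F_in * 100
Moles reacted = 894 - 391 = 503
X = 503 / 894 * 100
= 0.5626 * 100
= 56.26 %

56.26 %


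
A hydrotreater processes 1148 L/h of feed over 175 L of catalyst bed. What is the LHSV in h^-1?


LHSV = volumetric feed rate / catalyst volume
= 1148 L/h / 175 L
= 6.560 h^-1

6.560 h^-1


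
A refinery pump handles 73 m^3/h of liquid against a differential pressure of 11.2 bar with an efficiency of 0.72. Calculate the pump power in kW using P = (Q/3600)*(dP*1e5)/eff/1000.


Q = 73 / 3600 = 0.0202778 m^3/s
P = 0.0202778 * (11.2 * 1e5) / 0.72 / 1000 = 31.54

31.54 kW


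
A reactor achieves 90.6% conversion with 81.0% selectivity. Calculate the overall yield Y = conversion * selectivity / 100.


Overall yield = conversion (%) * selectivity (%) / 100
Conversion = 90.6%, Selectivity = 81.0%
Y = 90.6 * 81.0 / 100
= 73.386 %

73.386 %


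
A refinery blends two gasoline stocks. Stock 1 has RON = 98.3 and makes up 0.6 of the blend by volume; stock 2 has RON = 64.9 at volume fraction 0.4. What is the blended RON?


Linear blending: RON_blend = sum(vi * RONi)
Contribution 1: 0.6 * 98.3 = 58.98
Contribution 2: 0.4 * 64.9 = 25.96
RON_blend = 58.98 + 25.96 = 84.94

84.94


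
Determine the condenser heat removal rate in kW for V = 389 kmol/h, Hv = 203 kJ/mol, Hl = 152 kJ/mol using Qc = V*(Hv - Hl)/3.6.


Qc = 389 * (203 - 152) / 3.6 = 389 * 51 / 3.6 = 5511

5511 kW


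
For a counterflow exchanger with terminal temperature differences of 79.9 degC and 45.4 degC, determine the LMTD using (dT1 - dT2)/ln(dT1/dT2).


LMTD = (dT1 - dT2) / ln(dT1/dT2)
= (79.9 - 45.4) / ln(79.9 / 45.4) = 34.5 / 0.565264 = 61.03

61.03 degC


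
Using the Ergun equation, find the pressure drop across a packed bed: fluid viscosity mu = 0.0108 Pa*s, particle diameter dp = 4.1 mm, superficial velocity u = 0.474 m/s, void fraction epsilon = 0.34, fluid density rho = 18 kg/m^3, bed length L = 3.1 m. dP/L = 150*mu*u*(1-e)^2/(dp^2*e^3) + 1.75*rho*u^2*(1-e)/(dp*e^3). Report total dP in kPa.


dp = 4.1 mm = 0.0041 m
Viscous term = 150*0.0108*0.474*(1-0.34)^2 / (0.0041^2*0.34^3) = 506264
Inertial term = 1.75*18*0.474^2*(1-0.34) / (0.0041*0.34^3) = 28986.2
dP/L = 506264 + 28986.2 = 535250 Pa/m
dP = 535250 * 3.1 / 1000 = 1659 kPa

1659 kPa


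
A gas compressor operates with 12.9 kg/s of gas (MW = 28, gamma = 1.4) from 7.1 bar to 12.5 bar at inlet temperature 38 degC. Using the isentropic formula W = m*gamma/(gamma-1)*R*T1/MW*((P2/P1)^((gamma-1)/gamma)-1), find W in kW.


Isentropic work: W = m*(gamma/(gamma-1))*(R*T1/MW)*((P2/P1)^((gamma-1)/gamma) - 1)
T1 = 38 + 273.15 = 311.15 K
Pressure ratio = 12.5 / 7.1 = 1.76056
Exponent = (1.4 - 1)/1.4 = 0.285714
(P2/P1)^exp - 1 = 1.76056^0.285714 - 1 = 0.175401
W = 12.9 * 1.4 / 0.4 * 8.314 * 311.15 / 28 * 0.175401 = 731.7

731.7 kW


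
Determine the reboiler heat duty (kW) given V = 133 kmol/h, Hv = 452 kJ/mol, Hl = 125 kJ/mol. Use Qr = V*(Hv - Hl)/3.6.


Qr = 133 * (452 - 125) / 3.6 = 133 * 327 / 3.6 = 12080

12080 kW


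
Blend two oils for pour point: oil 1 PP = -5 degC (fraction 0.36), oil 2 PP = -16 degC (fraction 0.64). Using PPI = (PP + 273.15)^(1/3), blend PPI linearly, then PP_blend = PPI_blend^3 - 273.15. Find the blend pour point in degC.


PPI_1 = (-5 + 273.15)^(1/3) = 6.448508
PPI_2 = (-16 + 273.15)^(1/3) = 6.359098
PPI_blend = 0.36 * 6.448508 + 0.64 * 6.359098 = 6.391286
PP_blend = 6.391286^3 - 273.15 = 261.0747 - 273.15 = -12.08

-12.08 degC


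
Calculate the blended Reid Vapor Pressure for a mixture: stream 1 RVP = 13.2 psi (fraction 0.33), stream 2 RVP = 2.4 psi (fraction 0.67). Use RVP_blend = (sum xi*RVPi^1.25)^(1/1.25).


Chevron index: RVP_blend = (sum xi*RVPi^1.25)^(1/1.25)
RVP^1.25 terms: 0.33 * 13.2^1.25 + 0.67 * 2.4^1.25 = 10.3044
RVP_blend = 10.3044^(1/1.25) = 6.463

6.463 psi


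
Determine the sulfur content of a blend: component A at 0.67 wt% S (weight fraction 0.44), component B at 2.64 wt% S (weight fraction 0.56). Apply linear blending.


Linear sulfur blending: S_blend = x1*S1 + x2*S2
Contribution 1: 0.44 * 0.67 = 0.2948 wt%
Contribution 2: 0.56 * 2.64 = 1.4784 wt%
S_blend = 0.2948 + 1.4784 = 1.7732

1.7732 wt%


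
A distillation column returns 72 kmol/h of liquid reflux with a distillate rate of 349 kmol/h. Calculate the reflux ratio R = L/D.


Reflux ratio definition: R = L / D (liquid returned / distillate withdrawn)
L = 72 kmol/h, D = 349 kmol/h
R = 72 / 349 = 0.2063

0.2063
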